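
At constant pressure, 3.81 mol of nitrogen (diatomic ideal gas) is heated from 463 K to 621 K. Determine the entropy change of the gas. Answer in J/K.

ΔS = 32.6 J/K

At constant pressure, ΔS = nC_p ln(T₂/T₁) with C_p = 7R/2 = 29.1 J mol⁻¹ K⁻¹.
ΔS = 3.81 × 29.1 × ln(621/463) = 32.6 J/K.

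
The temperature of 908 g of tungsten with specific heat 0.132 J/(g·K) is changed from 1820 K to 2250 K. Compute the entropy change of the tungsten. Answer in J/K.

ΔS = ∫dQ_rev/T = m c ln(T₂/T₁) = 908 × 0.132 × ln(2250/1820) = 25.4 J/K.

ΔS = 25.4 J/K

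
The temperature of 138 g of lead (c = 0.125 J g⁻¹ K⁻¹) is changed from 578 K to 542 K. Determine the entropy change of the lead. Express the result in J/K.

ΔS = -1.11 J/K

ΔS = ∫dQ_rev/T = m c ln(T₂/T₁) = 138 × 0.125 × ln(542/578) = -1.11 J/K.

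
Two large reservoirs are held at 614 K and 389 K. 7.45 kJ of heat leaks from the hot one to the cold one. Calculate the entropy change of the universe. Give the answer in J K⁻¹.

ΔS_hot = −Q/T_H = −7450/614 = -12.13 J/K and ΔS_cold = +Q/T_C = 7450/389 = 19.15 J/K.
ΔS_total = -12.13 + 19.15 = 7.02 J/K, positive as the second law requires.

ΔS_total = 7.02 J/K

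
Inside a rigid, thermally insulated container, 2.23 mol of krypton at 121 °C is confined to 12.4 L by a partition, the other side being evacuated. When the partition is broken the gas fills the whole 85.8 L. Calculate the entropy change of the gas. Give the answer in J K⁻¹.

ΔS_gas = 35.9 J/K

No heat is exchanged and no work is done, so the ideal-gas temperature stays constant.
Entropy is a state function; using a reversible isothermal path, ΔS_gas = nR ln(V₂/V₁) = 2.23 × 8.314 × ln(85.8/12.4) = 35.9 J/K.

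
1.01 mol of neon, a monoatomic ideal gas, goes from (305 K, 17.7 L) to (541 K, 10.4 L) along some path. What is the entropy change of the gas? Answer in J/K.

Entropy is a state function: ΔS = nC_V ln(T₂/T₁) + nR ln(V₂/V₁), with C_V = 3R/2 = 12.47 J mol⁻¹ K⁻¹ for a monoatomic ideal gas.
ΔS = 1.01 × [12.47 × ln(541/305) + 8.314 × ln(10.4/17.7)] = 2.75 J/K.

ΔS = 2.75 J/K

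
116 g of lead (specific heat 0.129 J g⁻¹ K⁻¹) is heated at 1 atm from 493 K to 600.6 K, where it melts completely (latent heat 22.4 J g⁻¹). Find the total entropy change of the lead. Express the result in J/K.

Warming step: ΔS₁ = m c ln(T_tr/T_i) = 116 × 0.129 × ln(600.6/493) = 2.954 J/K.
Phase change: ΔS₂ = +mL/T_tr = 116 × 22.4 / 600.6 = 4.326 J/K.
ΔS_total = (2.954) + (4.326) = 7.28 J/K.

ΔS = 7.28 J/K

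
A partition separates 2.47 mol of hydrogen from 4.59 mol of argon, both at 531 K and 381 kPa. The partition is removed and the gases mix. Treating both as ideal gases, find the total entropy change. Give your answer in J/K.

ΔS_mix = 38 J/K

Mole fractions: x_A = 2.47/7.06 = 0.35, x_B = 0.65.
ΔS_mix = −R(n_A ln x_A + n_B ln x_B) = −8.314 × (2.47 ln 0.35 + 4.59 ln 0.65) = 38 J/K.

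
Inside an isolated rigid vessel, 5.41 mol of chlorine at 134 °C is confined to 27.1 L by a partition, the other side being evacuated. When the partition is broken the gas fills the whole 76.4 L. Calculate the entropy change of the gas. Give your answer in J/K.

For an ideal gas in free expansion Q = 0 and W = 0, so T is unchanged.
Entropy is a state function; using a reversible isothermal path, ΔS_gas = nR ln(V₂/V₁) = 5.41 × 8.314 × ln(76.4/27.1) = 46.6 J/K.

ΔS_gas = 46.6 J/K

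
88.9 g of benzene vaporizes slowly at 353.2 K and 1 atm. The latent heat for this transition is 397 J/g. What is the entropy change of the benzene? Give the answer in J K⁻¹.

ΔS = 99.9 J/K

Heat absorbed by the substance: Q = mL = 88.9 × 397 = 35293.3 J.
At constant T, ΔS = Q_rev/T = 35293.3 / 353.2 = 99.9 J/K.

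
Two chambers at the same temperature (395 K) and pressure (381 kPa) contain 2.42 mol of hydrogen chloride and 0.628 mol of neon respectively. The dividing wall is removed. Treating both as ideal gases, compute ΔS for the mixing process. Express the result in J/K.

ΔS_mix = 12.9 J/K

Mole fractions: x_A = 2.42/3.05 = 0.794, x_B = 0.206.
ΔS_mix = −R(n_A ln x_A + n_B ln x_B) = −8.314 × (2.42 ln 0.794 + 0.628 ln 0.206) = 12.9 J/K.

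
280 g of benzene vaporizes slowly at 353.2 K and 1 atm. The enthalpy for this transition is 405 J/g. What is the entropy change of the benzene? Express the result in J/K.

Heat absorbed by the substance: Q = mL = 280 × 405 = 113400 J.
At constant T, ΔS = Q_rev/T = 113400 / 353.2 = 321 J/K.

ΔS = 321 J/K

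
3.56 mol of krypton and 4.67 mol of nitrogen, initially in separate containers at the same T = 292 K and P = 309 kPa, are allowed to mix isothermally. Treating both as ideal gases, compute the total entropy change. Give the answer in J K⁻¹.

Mole fractions: x_A = 3.56/8.23 = 0.433, x_B = 0.567.
ΔS_mix = −R(n_A ln x_A + n_B ln x_B) = −8.314 × (3.56 ln 0.433 + 4.67 ln 0.567) = 46.8 J/K.

ΔS_mix = 46.8 J/K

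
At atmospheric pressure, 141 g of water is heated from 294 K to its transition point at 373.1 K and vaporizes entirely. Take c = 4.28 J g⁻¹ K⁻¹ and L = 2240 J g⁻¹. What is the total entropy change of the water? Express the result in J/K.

ΔS = 990 J/K

Warming step: ΔS₁ = m c ln(T_tr/T_i) = 141 × 4.28 × ln(373.1/294) = 143.8 J/K.
Phase change: ΔS₂ = +mL/T_tr = 141 × 2240 / 373.1 = 846.5 J/K.
ΔS_total = (143.8) + (846.5) = 990 J/K.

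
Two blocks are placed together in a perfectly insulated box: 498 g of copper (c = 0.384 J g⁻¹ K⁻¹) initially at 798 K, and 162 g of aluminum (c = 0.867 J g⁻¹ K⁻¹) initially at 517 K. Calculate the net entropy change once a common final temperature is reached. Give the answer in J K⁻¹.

Energy balance: T_f = (m₁c₁T₁ + m₂c₂T₂)/(m₁c₁ + m₂c₂) = 679.01 K.
ΔS₁ = m₁c₁ ln(T_f/T₁) = 191.232 × ln(679.01/798) = -30.88 J/K.
ΔS₂ = m₂c₂ ln(T_f/T₂) = 140.454 × ln(679.01/517) = 38.29 J/K.
ΔS_total = -30.88 + 38.29 = 7.41 J/K.

ΔS_total = 7.41 J/K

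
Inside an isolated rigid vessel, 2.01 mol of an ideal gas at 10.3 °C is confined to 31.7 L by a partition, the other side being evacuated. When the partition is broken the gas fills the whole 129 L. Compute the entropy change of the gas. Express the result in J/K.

ΔS_gas = 23.5 J/K

For an ideal gas in free expansion Q = 0 and W = 0, so T is unchanged.
Entropy is a state function; using a reversible isothermal path, ΔS_gas = nR ln(V₂/V₁) = 2.01 × 8.314 × ln(129/31.7) = 23.5 J/K.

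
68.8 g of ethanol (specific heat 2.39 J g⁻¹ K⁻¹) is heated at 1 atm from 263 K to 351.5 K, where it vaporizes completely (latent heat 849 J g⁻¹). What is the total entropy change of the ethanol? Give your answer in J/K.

ΔS = 214 J/K

Warming step: ΔS₁ = m c ln(T_tr/T_i) = 68.8 × 2.39 × ln(351.5/263) = 47.69 J/K.
Phase change: ΔS₂ = +mL/T_tr = 68.8 × 849 / 351.5 = 166.2 J/K.
ΔS_total = (47.69) + (166.2) = 214 J/K.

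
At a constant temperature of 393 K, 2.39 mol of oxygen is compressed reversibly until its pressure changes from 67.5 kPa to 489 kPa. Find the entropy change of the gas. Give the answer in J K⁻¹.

For an isothermal ideal gas ΔS_gas = nR ln(P₁/P₂) = 2.39 × 8.314 × ln(67.5/489) = -39.3 J/K.

ΔS_gas = -39.3 J/K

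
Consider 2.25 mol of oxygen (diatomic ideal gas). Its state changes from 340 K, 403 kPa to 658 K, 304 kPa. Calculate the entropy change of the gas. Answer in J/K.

ΔS = nC_p ln(T₂/T₁) − nR ln(P₂/P₁), with C_p = 7R/2 = 29.1 J mol⁻¹ K⁻¹ for a diatomic ideal gas.
ΔS = 2.25 × [29.1 × ln(658/340) − 8.314 × ln(304/403)] = 48.5 J/K.

ΔS = 48.5 J/K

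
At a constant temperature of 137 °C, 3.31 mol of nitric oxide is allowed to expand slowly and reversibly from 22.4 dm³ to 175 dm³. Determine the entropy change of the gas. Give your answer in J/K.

For an isothermal ideal gas ΔS_gas = nR ln(V₂/V₁) = 3.31 × 8.314 × ln(175/22.4) = 56.6 J/K.

ΔS_gas = 56.6 J/K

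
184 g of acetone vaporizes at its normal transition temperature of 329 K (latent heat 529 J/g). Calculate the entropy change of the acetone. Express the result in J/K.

Heat absorbed by the substance: Q = mL = 184 × 529 = 97336 J.
At constant T, ΔS = Q_rev/T = 97336 / 329 = 296 J/K.

ΔS = 296 J/K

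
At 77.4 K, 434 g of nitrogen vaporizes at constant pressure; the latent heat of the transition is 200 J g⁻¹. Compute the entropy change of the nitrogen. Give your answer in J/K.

ΔS = 1120 J/K

Heat absorbed by the substance: Q = mL = 434 × 200 = 86800 J.
At constant T, ΔS = Q_rev/T = 86800 / 77.4 = 1120 J/K.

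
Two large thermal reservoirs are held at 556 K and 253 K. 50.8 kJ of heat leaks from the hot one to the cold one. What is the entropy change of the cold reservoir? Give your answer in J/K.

The cold reservoir gains heat Q, so ΔS_cold = +Q/T_C = 50800/253 = 201 J/K.

ΔS_cold = 201 J/K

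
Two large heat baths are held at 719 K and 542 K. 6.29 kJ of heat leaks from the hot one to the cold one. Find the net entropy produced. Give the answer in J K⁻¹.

ΔS_hot = −Q/T_H = −6290/719 = -8.748 J/K and ΔS_cold = +Q/T_C = 6290/542 = 11.61 J/K.
ΔS_total = -8.748 + 11.61 = 2.86 J/K, positive as the second law requires.

ΔS_total = 2.86 J/K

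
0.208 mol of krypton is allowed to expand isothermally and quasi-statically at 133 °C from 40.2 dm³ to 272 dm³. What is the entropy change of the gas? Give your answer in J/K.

ΔS_gas = 3.31 J/K

For an isothermal ideal gas ΔS_gas = nR ln(V₂/V₁) = 0.208 × 8.314 × ln(272/40.2) = 3.31 J/K.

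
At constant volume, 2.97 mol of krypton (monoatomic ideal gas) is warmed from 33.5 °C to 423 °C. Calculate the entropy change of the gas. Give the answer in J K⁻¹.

ΔS = 30.4 J/K

In kelvin: T₁ = 306.65 K, T₂ = 696.15 K. At constant volume, ΔS = nC_V ln(T₂/T₁) with C_V = 3R/2 = 12.47 J mol⁻¹ K⁻¹.
ΔS = 2.97 × 12.47 × ln(696.15/306.65) = 30.4 J/K.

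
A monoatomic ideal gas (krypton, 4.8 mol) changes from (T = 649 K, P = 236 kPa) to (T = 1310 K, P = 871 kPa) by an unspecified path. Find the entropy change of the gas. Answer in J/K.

ΔS = nC_p ln(T₂/T₁) − nR ln(P₂/P₁), with C_p = 5R/2 = 20.79 J mol⁻¹ K⁻¹ for a monoatomic ideal gas.
ΔS = 4.8 × [20.79 × ln(1310/649) − 8.314 × ln(871/236)] = 18 J/K.

ΔS = 18 J/K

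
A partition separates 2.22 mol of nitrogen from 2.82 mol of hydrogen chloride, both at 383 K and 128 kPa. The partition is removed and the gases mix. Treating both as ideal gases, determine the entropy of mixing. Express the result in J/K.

ΔS_mix = 28.7 J/K

Mole fractions: x_A = 2.22/5.04 = 0.44, x_B = 0.56.
ΔS_mix = −R(n_A ln x_A + n_B ln x_B) = −8.314 × (2.22 ln 0.44 + 2.82 ln 0.56) = 28.7 J/K.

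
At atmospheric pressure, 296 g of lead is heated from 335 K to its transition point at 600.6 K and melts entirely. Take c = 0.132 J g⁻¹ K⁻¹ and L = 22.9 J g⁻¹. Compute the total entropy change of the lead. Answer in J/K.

Warming step: ΔS₁ = m c ln(T_tr/T_i) = 296 × 0.132 × ln(600.6/335) = 22.81 J/K.
Phase change: ΔS₂ = +mL/T_tr = 296 × 22.9 / 600.6 = 11.29 J/K.
ΔS_total = (22.81) + (11.29) = 34.1 J/K.

ΔS = 34.1 J/K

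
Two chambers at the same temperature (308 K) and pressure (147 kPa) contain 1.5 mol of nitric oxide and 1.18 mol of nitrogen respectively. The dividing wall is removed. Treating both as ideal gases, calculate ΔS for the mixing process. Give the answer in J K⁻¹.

Mole fractions: x_A = 1.5/2.68 = 0.56, x_B = 0.44.
ΔS_mix = −R(n_A ln x_A + n_B ln x_B) = −8.314 × (1.5 ln 0.56 + 1.18 ln 0.44) = 15.3 J/K.

ΔS_mix = 15.3 J/K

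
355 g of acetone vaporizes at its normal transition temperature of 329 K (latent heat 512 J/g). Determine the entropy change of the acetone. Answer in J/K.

ΔS = 552 J/K

Heat absorbed by the substance: Q = mL = 355 × 512 = 181760 J.
At constant T, ΔS = Q_rev/T = 181760 / 329 = 552 J/K.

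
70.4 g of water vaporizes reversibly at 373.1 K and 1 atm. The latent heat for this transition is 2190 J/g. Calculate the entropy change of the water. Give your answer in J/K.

Heat absorbed by the substance: Q = mL = 70.4 × 2190 = 154176 J.
At constant T, ΔS = Q_rev/T = 154176 / 373.1 = 413 J/K.

ΔS = 413 J/K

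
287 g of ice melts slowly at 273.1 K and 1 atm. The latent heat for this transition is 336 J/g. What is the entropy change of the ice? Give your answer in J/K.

Heat absorbed by the substance: Q = mL = 287 × 336 = 96432 J.
At constant T, ΔS = Q_rev/T = 96432 / 273.1 = 353 J/K.

ΔS = 353 J/K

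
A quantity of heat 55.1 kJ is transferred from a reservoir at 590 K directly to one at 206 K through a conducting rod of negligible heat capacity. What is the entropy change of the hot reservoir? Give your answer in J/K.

ΔS_hot = -93.4 J/K

The hot reservoir loses heat Q, so ΔS_hot = −Q/T_H = −55100/590 = -93.4 J/K.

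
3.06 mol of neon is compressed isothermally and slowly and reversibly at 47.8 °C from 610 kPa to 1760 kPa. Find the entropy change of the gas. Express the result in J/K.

ΔS_gas = -27 J/K

For an isothermal ideal gas ΔS_gas = nR ln(P₁/P₂) = 3.06 × 8.314 × ln(610/1760) = -27 J/K.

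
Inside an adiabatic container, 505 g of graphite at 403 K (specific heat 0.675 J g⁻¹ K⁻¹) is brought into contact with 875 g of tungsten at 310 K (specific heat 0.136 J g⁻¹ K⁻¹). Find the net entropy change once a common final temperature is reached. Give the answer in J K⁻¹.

ΔS_total = 2.91 J/K

Energy balance: T_f = (m₁c₁T₁ + m₂c₂T₂)/(m₁c₁ + m₂c₂) = 378.93 K.
ΔS₁ = m₁c₁ ln(T_f/T₁) = 340.875 × ln(378.93/403) = -20.9885 J/K.
ΔS₂ = m₂c₂ ln(T_f/T₂) = 119 × ln(378.93/310) = 23.8942 J/K.
ΔS_total = -20.9885 + 23.8942 = 2.91 J/K.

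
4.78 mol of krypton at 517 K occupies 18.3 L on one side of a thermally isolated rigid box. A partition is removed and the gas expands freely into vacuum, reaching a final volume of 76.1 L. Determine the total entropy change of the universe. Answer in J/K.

For an ideal gas in free expansion Q = 0 and W = 0, so T is unchanged.
Entropy is a state function; using a reversible isothermal path, ΔS_gas = nR ln(V₂/V₁) = 4.78 × 8.314 × ln(76.1/18.3) = 56.6 J/K.
The insulated surroundings exchange no heat, so ΔS_surr = 0 and ΔS_universe = ΔS_gas.

ΔS_universe = 56.6 J/K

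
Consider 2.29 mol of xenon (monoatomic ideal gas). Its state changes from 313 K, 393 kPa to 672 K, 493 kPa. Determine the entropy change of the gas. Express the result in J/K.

ΔS = 32.1 J/K

ΔS = nC_p ln(T₂/T₁) − nR ln(P₂/P₁), with C_p = 5R/2 = 20.79 J mol⁻¹ K⁻¹ for a monoatomic ideal gas.
ΔS = 2.29 × [20.79 × ln(672/313) − 8.314 × ln(493/393)] = 32.1 J/K.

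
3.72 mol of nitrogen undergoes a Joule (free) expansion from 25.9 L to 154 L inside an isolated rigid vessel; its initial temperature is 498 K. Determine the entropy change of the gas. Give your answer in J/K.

For an ideal gas in free expansion Q = 0 and W = 0, so T is unchanged.
Entropy is a state function; using a reversible isothermal path, ΔS_gas = nR ln(V₂/V₁) = 3.72 × 8.314 × ln(154/25.9) = 55.1 J/K.

ΔS_gas = 55.1 J/K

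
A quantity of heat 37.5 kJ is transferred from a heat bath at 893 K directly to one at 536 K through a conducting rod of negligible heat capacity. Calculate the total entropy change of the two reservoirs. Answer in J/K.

ΔS_hot = −Q/T_H = −37500/893 = -41.99 J/K and ΔS_cold = +Q/T_C = 37500/536 = 69.96 J/K.
ΔS_total = -41.99 + 69.96 = 28 J/K, positive as the second law requires.

ΔS_total = 28 J/K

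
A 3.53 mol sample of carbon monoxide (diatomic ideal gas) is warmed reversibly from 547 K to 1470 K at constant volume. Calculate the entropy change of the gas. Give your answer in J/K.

ΔS = 72.5 J/K

At constant volume, ΔS = nC_V ln(T₂/T₁) with C_V = 5R/2 = 20.79 J mol⁻¹ K⁻¹.
ΔS = 3.53 × 20.79 × ln(1470/547) = 72.5 J/K.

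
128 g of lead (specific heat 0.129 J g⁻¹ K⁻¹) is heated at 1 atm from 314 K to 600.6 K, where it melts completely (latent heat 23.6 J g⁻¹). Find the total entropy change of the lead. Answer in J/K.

Warming step: ΔS₁ = m c ln(T_tr/T_i) = 128 × 0.129 × ln(600.6/314) = 10.71 J/K.
Phase change: ΔS₂ = +mL/T_tr = 128 × 23.6 / 600.6 = 5.03 J/K.
ΔS_total = (10.71) + (5.03) = 15.7 J/K.

ΔS = 15.7 J/K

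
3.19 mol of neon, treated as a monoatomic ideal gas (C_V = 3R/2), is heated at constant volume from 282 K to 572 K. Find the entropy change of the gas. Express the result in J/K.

ΔS = 28.1 J/K

At constant volume, ΔS = nC_V ln(T₂/T₁) with C_V = 3R/2 = 12.47 J mol⁻¹ K⁻¹.
ΔS = 3.19 × 12.47 × ln(572/282) = 28.1 J/K.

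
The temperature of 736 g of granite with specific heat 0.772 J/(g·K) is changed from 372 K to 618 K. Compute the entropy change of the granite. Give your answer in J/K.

ΔS = ∫dQ_rev/T = m c ln(T₂/T₁) = 736 × 0.772 × ln(618/372) = 288 J/K.

ΔS = 288 J/K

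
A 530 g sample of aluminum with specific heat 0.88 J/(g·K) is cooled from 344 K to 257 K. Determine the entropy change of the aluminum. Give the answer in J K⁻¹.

ΔS = ∫dQ_rev/T = m c ln(T₂/T₁) = 530 × 0.88 × ln(257/344) = -136 J/K.

ΔS = -136 J/K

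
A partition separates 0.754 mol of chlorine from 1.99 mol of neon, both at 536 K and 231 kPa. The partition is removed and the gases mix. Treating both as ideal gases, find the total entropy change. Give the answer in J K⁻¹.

ΔS_mix = 13.4 J/K

Mole fractions: x_A = 0.754/2.74 = 0.275, x_B = 0.725.
ΔS_mix = −R(n_A ln x_A + n_B ln x_B) = −8.314 × (0.754 ln 0.275 + 1.99 ln 0.725) = 13.4 J/K.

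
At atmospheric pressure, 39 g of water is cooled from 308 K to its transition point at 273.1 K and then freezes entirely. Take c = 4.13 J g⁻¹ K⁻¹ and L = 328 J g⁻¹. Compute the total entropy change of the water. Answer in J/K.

ΔS = -66.2 J/K

Cooling step: ΔS₁ = m c ln(T_tr/T_i) = 39 × 4.13 × ln(273.1/308) = -19.37 J/K.
Phase change: ΔS₂ = −mL/T_tr = −39 × 328 / 273.1 = -46.84 J/K.
ΔS_total = (-19.37) + (-46.84) = -66.2 J/K.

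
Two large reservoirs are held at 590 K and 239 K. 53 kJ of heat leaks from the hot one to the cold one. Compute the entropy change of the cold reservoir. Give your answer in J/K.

ΔS_cold = 222 J/K

The cold reservoir gains heat Q, so ΔS_cold = +Q/T_C = 53000/239 = 222 J/K.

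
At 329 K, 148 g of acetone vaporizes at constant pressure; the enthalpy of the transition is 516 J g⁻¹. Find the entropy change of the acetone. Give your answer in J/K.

ΔS = 232 J/K

Heat absorbed by the substance: Q = mL = 148 × 516 = 76368 J.
At constant T, ΔS = Q_rev/T = 76368 / 329 = 232 J/K.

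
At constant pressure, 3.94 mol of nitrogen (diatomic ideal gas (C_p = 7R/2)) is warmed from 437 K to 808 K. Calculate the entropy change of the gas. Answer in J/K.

ΔS = 70.5 J/K

At constant pressure, ΔS = nC_p ln(T₂/T₁) with C_p = 7R/2 = 29.1 J mol⁻¹ K⁻¹.
ΔS = 3.94 × 29.1 × ln(808/437) = 70.5 J/K.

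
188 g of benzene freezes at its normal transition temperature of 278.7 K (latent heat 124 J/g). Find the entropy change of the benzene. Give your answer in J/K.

Heat released by the substance: Q = −mL = −188 × 124 = −23312 J.
At constant T, ΔS = Q_rev/T = −23312 / 278.7 = -83.6 J/K.

ΔS = -83.6 J/K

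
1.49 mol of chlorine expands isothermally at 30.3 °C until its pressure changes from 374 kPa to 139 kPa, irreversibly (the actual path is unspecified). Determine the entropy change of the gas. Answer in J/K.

Entropy is a state function, so ΔS_gas depends only on the end states.
For an isothermal ideal gas ΔS_gas = nR ln(P₁/P₂) = 1.49 × 8.314 × ln(374/139) = 12.3 J/K.

ΔS_gas = 12.3 J/K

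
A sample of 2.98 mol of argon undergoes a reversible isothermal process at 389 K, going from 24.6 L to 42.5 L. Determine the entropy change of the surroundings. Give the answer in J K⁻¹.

For an isothermal ideal gas ΔS_gas = nR ln(V₂/V₁) = 2.98 × 8.314 × ln(42.5/24.6) = 13.5 J/K.
The process is reversible, so ΔS_surr = −ΔS_gas = -13.5 J/K and ΔS_universe = 0.

ΔS_surr = -13.5 J/K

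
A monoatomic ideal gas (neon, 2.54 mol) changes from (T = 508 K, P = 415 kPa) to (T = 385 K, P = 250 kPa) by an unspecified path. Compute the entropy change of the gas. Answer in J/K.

ΔS = nC_p ln(T₂/T₁) − nR ln(P₂/P₁), with C_p = 5R/2 = 20.79 J mol⁻¹ K⁻¹ for a monoatomic ideal gas.
ΔS = 2.54 × [20.79 × ln(385/508) − 8.314 × ln(250/415)] = -3.93 J/K.

ΔS = -3.93 J/K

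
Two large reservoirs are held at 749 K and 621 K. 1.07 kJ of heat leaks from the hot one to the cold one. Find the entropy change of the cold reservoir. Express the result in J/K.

The cold reservoir gains heat Q, so ΔS_cold = +Q/T_C = 1070/621 = 1.72 J/K.

ΔS_cold = 1.72 J/K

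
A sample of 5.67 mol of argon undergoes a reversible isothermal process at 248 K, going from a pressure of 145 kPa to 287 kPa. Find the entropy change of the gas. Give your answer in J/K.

ΔS_gas = -32.2 J/K

For an isothermal ideal gas ΔS_gas = nR ln(P₁/P₂) = 5.67 × 8.314 × ln(145/287) = -32.2 J/K.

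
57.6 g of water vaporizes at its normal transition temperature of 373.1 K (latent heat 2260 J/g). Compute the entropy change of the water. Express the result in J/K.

ΔS = 349 J/K

Heat absorbed by the substance: Q = mL = 57.6 × 2260 = 130176 J.
At constant T, ΔS = Q_rev/T = 130176 / 373.1 = 349 J/K.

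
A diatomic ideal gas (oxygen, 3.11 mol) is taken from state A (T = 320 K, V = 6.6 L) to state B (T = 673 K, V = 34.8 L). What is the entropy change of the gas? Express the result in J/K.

ΔS = 91 J/K

Entropy is a state function: ΔS = nC_V ln(T₂/T₁) + nR ln(V₂/V₁), with C_V = 5R/2 = 20.79 J mol⁻¹ K⁻¹ for a diatomic ideal gas.
ΔS = 3.11 × [20.79 × ln(673/320) + 8.314 × ln(34.8/6.6)] = 91 J/K.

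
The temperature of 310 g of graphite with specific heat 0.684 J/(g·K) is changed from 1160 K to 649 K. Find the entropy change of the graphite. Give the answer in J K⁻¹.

ΔS = ∫dQ_rev/T = m c ln(T₂/T₁) = 310 × 0.684 × ln(649/1160) = -123 J/K.

ΔS = -123 J/K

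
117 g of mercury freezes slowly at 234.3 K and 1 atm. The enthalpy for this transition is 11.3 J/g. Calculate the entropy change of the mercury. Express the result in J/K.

Heat released by the substance: Q = −mL = −117 × 11.3 = −1322.1 J.
At constant T, ΔS = Q_rev/T = −1322.1 / 234.3 = -5.64 J/K.

ΔS = -5.64 J/K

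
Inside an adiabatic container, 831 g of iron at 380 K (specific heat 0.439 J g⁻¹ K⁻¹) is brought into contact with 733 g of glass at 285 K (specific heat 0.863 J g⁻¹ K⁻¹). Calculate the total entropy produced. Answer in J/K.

Energy balance: T_f = (m₁c₁T₁ + m₂c₂T₂)/(m₁c₁ + m₂c₂) = 319.75 K.
ΔS₁ = m₁c₁ ln(T_f/T₁) = 364.809 × ln(319.75/380) = -62.98 J/K.
ΔS₂ = m₂c₂ ln(T_f/T₂) = 632.579 × ln(319.75/285) = 72.77 J/K.
ΔS_total = -62.98 + 72.77 = 9.79 J/K.

ΔS_total = 9.79 J/K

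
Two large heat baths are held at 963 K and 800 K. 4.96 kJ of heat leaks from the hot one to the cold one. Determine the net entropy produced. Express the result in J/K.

ΔS_hot = −Q/T_H = −4960/963 = -5.151 J/K and ΔS_cold = +Q/T_C = 4960/800 = 6.2 J/K.
ΔS_total = -5.151 + 6.2 = 1.05 J/K, positive as the second law requires.

ΔS_total = 1.05 J/K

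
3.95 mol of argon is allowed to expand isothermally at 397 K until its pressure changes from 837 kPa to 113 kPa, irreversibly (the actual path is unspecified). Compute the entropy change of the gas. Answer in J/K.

Entropy is a state function, so ΔS_gas depends only on the end states.
For an isothermal ideal gas ΔS_gas = nR ln(P₁/P₂) = 3.95 × 8.314 × ln(837/113) = 65.8 J/K.

ΔS_gas = 65.8 J/K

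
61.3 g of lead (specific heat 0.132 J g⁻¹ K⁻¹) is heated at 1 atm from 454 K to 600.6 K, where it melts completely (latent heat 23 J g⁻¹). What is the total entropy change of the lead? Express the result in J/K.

Warming step: ΔS₁ = m c ln(T_tr/T_i) = 61.3 × 0.132 × ln(600.6/454) = 2.264 J/K.
Phase change: ΔS₂ = +mL/T_tr = 61.3 × 23 / 600.6 = 2.347 J/K.
ΔS_total = (2.264) + (2.347) = 4.61 J/K.

ΔS = 4.61 J/K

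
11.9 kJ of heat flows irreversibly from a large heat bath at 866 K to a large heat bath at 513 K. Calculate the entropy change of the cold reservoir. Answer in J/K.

The cold reservoir gains heat Q, so ΔS_cold = +Q/T_C = 11900/513 = 23.2 J/K.

ΔS_cold = 23.2 J/K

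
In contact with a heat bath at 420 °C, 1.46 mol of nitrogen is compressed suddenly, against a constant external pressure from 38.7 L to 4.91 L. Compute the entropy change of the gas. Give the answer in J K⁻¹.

Entropy is a state function, so ΔS_gas depends only on the end states.
For an isothermal ideal gas ΔS_gas = nR ln(V₂/V₁) = 1.46 × 8.314 × ln(4.91/38.7) = -25.1 J/K.

ΔS_gas = -25.1 J/K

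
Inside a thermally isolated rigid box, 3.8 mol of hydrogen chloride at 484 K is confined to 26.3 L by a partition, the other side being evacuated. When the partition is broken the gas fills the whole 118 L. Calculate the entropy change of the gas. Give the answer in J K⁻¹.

ΔS_gas = 47.4 J/K

No heat is exchanged and no work is done, so the ideal-gas temperature stays constant.
Entropy is a state function; using a reversible isothermal path, ΔS_gas = nR ln(V₂/V₁) = 3.8 × 8.314 × ln(118/26.3) = 47.4 J/K.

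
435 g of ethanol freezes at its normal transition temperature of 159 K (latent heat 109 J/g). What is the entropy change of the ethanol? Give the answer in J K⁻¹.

ΔS = -298 J/K

Heat released by the substance: Q = −mL = −435 × 109 = −47415 J.
At constant T, ΔS = Q_rev/T = −47415 / 159 = -298 J/K.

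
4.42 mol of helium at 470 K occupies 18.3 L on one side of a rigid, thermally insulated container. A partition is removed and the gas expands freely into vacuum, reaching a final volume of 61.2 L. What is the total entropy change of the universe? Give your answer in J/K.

ΔS_universe = 44.4 J/K

For an ideal gas in free expansion Q = 0 and W = 0, so T is unchanged.
Entropy is a state function; using a reversible isothermal path, ΔS_gas = nR ln(V₂/V₁) = 4.42 × 8.314 × ln(61.2/18.3) = 44.4 J/K.
The insulated surroundings exchange no heat, so ΔS_surr = 0 and ΔS_universe = ΔS_gas.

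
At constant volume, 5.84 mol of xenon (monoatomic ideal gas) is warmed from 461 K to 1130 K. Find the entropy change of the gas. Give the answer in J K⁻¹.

ΔS = 65.3 J/K

At constant volume, ΔS = nC_V ln(T₂/T₁) with C_V = 3R/2 = 12.47 J mol⁻¹ K⁻¹.
ΔS = 5.84 × 12.47 × ln(1130/461) = 65.3 J/K.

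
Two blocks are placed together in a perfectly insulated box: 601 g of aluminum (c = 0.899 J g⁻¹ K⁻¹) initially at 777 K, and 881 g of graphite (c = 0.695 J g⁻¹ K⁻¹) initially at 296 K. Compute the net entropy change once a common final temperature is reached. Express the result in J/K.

Energy balance: T_f = (m₁c₁T₁ + m₂c₂T₂)/(m₁c₁ + m₂c₂) = 521.48 K.
ΔS₁ = m₁c₁ ln(T_f/T₁) = 540.299 × ln(521.48/777) = -215.5 J/K.
ΔS₂ = m₂c₂ ln(T_f/T₂) = 612.295 × ln(521.48/296) = 346.7 J/K.
ΔS_total = -215.5 + 346.7 = 131 J/K.

ΔS_total = 131 J/K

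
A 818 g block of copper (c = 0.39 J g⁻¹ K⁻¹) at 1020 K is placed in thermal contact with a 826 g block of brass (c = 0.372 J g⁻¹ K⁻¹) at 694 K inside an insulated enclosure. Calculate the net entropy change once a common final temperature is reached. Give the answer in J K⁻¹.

ΔS_total = 11.5 J/K

Energy balance: T_f = (m₁c₁T₁ + m₂c₂T₂)/(m₁c₁ + m₂c₂) = 860.06 K.
ΔS₁ = m₁c₁ ln(T_f/T₁) = 319.02 × ln(860.06/1020) = -54.41 J/K.
ΔS₂ = m₂c₂ ln(T_f/T₂) = 307.272 × ln(860.06/694) = 65.92 J/K.
ΔS_total = -54.41 + 65.92 = 11.5 J/K.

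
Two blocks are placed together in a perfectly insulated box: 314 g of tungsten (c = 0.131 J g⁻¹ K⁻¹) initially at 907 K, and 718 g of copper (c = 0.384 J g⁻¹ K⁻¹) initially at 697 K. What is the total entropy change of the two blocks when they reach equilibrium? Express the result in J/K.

Energy balance: T_f = (m₁c₁T₁ + m₂c₂T₂)/(m₁c₁ + m₂c₂) = 724.26 K.
ΔS₁ = m₁c₁ ln(T_f/T₁) = 41.134 × ln(724.26/907) = -9.255 J/K.
ΔS₂ = m₂c₂ ln(T_f/T₂) = 275.712 × ln(724.26/697) = 10.58 J/K.
ΔS_total = -9.255 + 10.58 = 1.32 J/K.

ΔS_total = 1.32 J/K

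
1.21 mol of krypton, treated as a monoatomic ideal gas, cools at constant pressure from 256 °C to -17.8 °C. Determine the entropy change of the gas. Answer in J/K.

In kelvin: T₁ = 529.15 K, T₂ = 255.35 K. At constant pressure, ΔS = nC_p ln(T₂/T₁) with C_p = 5R/2 = 20.79 J mol⁻¹ K⁻¹.
ΔS = 1.21 × 20.79 × ln(255.35/529.15) = -18.3 J/K.

ΔS = -18.3 J/K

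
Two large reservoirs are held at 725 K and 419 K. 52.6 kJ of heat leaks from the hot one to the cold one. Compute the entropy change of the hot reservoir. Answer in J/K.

The hot reservoir loses heat Q, so ΔS_hot = −Q/T_H = −52600/725 = -72.6 J/K.

ΔS_hot = -72.6 J/K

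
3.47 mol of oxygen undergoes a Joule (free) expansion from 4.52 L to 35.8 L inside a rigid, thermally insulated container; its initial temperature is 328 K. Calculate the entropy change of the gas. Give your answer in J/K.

ΔS_gas = 59.7 J/K

For an ideal gas in free expansion Q = 0 and W = 0, so T is unchanged.
Entropy is a state function; using a reversible isothermal path, ΔS_gas = nR ln(V₂/V₁) = 3.47 × 8.314 × ln(35.8/4.52) = 59.7 J/K.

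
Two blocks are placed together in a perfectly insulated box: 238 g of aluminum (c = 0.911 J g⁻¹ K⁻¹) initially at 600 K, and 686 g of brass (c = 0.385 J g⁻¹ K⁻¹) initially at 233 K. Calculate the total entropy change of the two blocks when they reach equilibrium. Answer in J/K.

Energy balance: T_f = (m₁c₁T₁ + m₂c₂T₂)/(m₁c₁ + m₂c₂) = 398.46 K.
ΔS₁ = m₁c₁ ln(T_f/T₁) = 216.818 × ln(398.46/600) = -88.751 J/K.
ΔS₂ = m₂c₂ ln(T_f/T₂) = 264.11 × ln(398.46/233) = 141.71 J/K.
ΔS_total = -88.751 + 141.71 = 53 J/K.

ΔS_total = 53 J/K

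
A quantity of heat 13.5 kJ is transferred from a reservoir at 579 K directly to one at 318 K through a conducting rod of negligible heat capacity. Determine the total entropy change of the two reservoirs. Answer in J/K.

ΔS_hot = −Q/T_H = −13500/579 = -23.32 J/K and ΔS_cold = +Q/T_C = 13500/318 = 42.45 J/K.
ΔS_total = -23.32 + 42.45 = 19.1 J/K, positive as the second law requires.

ΔS_total = 19.1 J/K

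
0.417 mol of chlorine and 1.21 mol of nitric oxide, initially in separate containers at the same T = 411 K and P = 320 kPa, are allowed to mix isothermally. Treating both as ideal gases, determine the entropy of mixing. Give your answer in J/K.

Mole fractions: x_A = 0.417/1.63 = 0.256, x_B = 0.744.
ΔS_mix = −R(n_A ln x_A + n_B ln x_B) = −8.314 × (0.417 ln 0.256 + 1.21 ln 0.744) = 7.7 J/K.

ΔS_mix = 7.7 J/K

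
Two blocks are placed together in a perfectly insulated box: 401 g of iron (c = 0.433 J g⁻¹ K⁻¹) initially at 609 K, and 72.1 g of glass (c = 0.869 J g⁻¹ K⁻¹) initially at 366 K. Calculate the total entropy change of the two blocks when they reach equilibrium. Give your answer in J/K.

Energy balance: T_f = (m₁c₁T₁ + m₂c₂T₂)/(m₁c₁ + m₂c₂) = 544.57 K.
ΔS₁ = m₁c₁ ln(T_f/T₁) = 173.633 × ln(544.57/609) = -19.42 J/K.
ΔS₂ = m₂c₂ ln(T_f/T₂) = 62.6549 × ln(544.57/366) = 24.9 J/K.
ΔS_total = -19.42 + 24.9 = 5.48 J/K.

ΔS_total = 5.48 J/K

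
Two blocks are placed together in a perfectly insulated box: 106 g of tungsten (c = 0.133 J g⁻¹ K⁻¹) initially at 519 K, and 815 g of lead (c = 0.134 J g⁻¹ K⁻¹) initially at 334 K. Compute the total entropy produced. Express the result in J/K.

Energy balance: T_f = (m₁c₁T₁ + m₂c₂T₂)/(m₁c₁ + m₂c₂) = 355.15 K.
ΔS₁ = m₁c₁ ln(T_f/T₁) = 14.098 × ln(355.15/519) = -5.348 J/K.
ΔS₂ = m₂c₂ ln(T_f/T₂) = 109.21 × ln(355.15/334) = 6.706 J/K.
ΔS_total = -5.348 + 6.706 = 1.36 J/K.

ΔS_total = 1.36 J/K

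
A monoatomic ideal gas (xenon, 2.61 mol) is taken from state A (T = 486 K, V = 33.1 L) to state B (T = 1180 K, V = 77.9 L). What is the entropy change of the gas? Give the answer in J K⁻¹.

Entropy is a state function: ΔS = nC_V ln(T₂/T₁) + nR ln(V₂/V₁), with C_V = 3R/2 = 12.47 J mol⁻¹ K⁻¹ for a monoatomic ideal gas.
ΔS = 2.61 × [12.47 × ln(1180/486) + 8.314 × ln(77.9/33.1)] = 47.4 J/K.

ΔS = 47.4 J/K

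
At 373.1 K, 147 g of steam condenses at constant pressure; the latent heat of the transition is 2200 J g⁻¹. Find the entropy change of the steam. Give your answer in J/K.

ΔS = -867 J/K

Heat released by the substance: Q = −mL = −147 × 2200 = −323400 J.
At constant T, ΔS = Q_rev/T = −323400 / 373.1 = -867 J/K.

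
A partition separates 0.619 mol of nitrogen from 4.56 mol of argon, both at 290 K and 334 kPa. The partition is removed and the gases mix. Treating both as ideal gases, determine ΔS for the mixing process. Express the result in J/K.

ΔS_mix = 15.8 J/K

Mole fractions: x_A = 0.619/5.18 = 0.12, x_B = 0.88.
ΔS_mix = −R(n_A ln x_A + n_B ln x_B) = −8.314 × (0.619 ln 0.12 + 4.56 ln 0.88) = 15.8 J/K.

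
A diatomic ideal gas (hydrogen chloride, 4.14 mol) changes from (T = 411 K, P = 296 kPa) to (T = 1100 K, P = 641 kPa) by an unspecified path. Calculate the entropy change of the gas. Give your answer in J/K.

ΔS = nC_p ln(T₂/T₁) − nR ln(P₂/P₁), with C_p = 7R/2 = 29.1 J mol⁻¹ K⁻¹ for a diatomic ideal gas.
ΔS = 4.14 × [29.1 × ln(1100/411) − 8.314 × ln(641/296)] = 92 J/K.

ΔS = 92 J/K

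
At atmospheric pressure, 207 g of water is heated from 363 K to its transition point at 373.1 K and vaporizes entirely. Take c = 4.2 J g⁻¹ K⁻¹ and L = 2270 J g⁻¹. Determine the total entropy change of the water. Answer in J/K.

Warming step: ΔS₁ = m c ln(T_tr/T_i) = 207 × 4.2 × ln(373.1/363) = 23.86 J/K.
Phase change: ΔS₂ = +mL/T_tr = 207 × 2270 / 373.1 = 1259 J/K.
ΔS_total = (23.86) + (1259) = 1280 J/K.

ΔS = 1280 J/K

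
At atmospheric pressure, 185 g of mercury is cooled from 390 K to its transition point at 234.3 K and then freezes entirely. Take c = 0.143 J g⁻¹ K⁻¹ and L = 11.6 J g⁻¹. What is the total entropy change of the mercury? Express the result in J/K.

Cooling step: ΔS₁ = m c ln(T_tr/T_i) = 185 × 0.143 × ln(234.3/390) = -13.48 J/K.
Phase change: ΔS₂ = −mL/T_tr = −185 × 11.6 / 234.3 = -9.159 J/K.
ΔS_total = (-13.48) + (-9.159) = -22.6 J/K.

ΔS = -22.6 J/K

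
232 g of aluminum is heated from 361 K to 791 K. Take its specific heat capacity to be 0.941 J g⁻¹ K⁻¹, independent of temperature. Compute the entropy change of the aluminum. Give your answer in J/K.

ΔS = 171 J/K

ΔS = ∫dQ_rev/T = m c ln(T₂/T₁) = 232 × 0.941 × ln(791/361) = 171 J/K.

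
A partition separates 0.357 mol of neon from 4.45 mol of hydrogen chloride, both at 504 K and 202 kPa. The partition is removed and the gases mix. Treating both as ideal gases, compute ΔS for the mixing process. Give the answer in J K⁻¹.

ΔS_mix = 10.6 J/K

Mole fractions: x_A = 0.357/4.81 = 0.0743, x_B = 0.926.
ΔS_mix = −R(n_A ln x_A + n_B ln x_B) = −8.314 × (0.357 ln 0.0743 + 4.45 ln 0.926) = 10.6 J/K.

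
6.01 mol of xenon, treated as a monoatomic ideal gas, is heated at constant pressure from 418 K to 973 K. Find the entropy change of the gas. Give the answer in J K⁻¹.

At constant pressure, ΔS = nC_p ln(T₂/T₁) with C_p = 5R/2 = 20.79 J mol⁻¹ K⁻¹.
ΔS = 6.01 × 20.79 × ln(973/418) = 106 J/K.

ΔS = 106 J/K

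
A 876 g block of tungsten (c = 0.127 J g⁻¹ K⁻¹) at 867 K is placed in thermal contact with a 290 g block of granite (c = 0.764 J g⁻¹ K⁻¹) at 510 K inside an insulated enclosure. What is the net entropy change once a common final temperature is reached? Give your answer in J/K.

ΔS_total = 10.9 J/K

Energy balance: T_f = (m₁c₁T₁ + m₂c₂T₂)/(m₁c₁ + m₂c₂) = 629.34 K.
ΔS₁ = m₁c₁ ln(T_f/T₁) = 111.252 × ln(629.34/867) = -35.64 J/K.
ΔS₂ = m₂c₂ ln(T_f/T₂) = 221.56 × ln(629.34/510) = 46.58 J/K.
ΔS_total = -35.64 + 46.58 = 10.9 J/K.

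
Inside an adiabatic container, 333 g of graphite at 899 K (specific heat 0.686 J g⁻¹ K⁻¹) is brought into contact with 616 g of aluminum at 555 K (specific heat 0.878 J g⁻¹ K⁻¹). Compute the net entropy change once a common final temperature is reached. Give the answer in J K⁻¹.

Energy balance: T_f = (m₁c₁T₁ + m₂c₂T₂)/(m₁c₁ + m₂c₂) = 657.15 K.
ΔS₁ = m₁c₁ ln(T_f/T₁) = 228.438 × ln(657.15/899) = -71.59 J/K.
ΔS₂ = m₂c₂ ln(T_f/T₂) = 540.848 × ln(657.15/555) = 91.37 J/K.
ΔS_total = -71.59 + 91.37 = 19.8 J/K.

ΔS_total = 19.8 J/K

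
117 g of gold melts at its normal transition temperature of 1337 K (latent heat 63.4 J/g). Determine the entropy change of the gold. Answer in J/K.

Heat absorbed by the substance: Q = mL = 117 × 63.4 = 7417.8 J.
At constant T, ΔS = Q_rev/T = 7417.8 / 1337 = 5.55 J/K.

ΔS = 5.55 J/K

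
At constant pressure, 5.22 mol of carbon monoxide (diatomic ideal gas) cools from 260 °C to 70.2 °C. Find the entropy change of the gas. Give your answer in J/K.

In kelvin: T₁ = 533.15 K, T₂ = 343.35 K. At constant pressure, ΔS = nC_p ln(T₂/T₁) with C_p = 7R/2 = 29.1 J mol⁻¹ K⁻¹.
ΔS = 5.22 × 29.1 × ln(343.35/533.15) = -66.8 J/K.

ΔS = -66.8 J/K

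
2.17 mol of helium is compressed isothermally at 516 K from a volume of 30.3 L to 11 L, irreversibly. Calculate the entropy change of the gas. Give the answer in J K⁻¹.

ΔS_gas = -18.3 J/K

Entropy is a state function, so ΔS_gas depends only on the end states.
For an isothermal ideal gas ΔS_gas = nR ln(V₂/V₁) = 2.17 × 8.314 × ln(11/30.3) = -18.3 J/K.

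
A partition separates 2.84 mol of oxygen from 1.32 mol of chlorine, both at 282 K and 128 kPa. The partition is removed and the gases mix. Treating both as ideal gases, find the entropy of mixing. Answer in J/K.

Mole fractions: x_A = 2.84/4.16 = 0.683, x_B = 0.317.
ΔS_mix = −R(n_A ln x_A + n_B ln x_B) = −8.314 × (2.84 ln 0.683 + 1.32 ln 0.317) = 21.6 J/K.

ΔS_mix = 21.6 J/K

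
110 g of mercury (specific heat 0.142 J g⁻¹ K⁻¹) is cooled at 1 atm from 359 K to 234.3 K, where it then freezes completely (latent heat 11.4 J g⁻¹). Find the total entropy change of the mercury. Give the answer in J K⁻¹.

Cooling step: ΔS₁ = m c ln(T_tr/T_i) = 110 × 0.142 × ln(234.3/359) = -6.665 J/K.
Phase change: ΔS₂ = −mL/T_tr = −110 × 11.4 / 234.3 = -5.352 J/K.
ΔS_total = (-6.665) + (-5.352) = -12 J/K.

ΔS = -12 J/K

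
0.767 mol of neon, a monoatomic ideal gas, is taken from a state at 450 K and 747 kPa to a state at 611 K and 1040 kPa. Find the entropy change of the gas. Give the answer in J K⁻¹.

ΔS = 2.77 J/K

ΔS = nC_p ln(T₂/T₁) − nR ln(P₂/P₁), with C_p = 5R/2 = 20.79 J mol⁻¹ K⁻¹ for a monoatomic ideal gas.
ΔS = 0.767 × [20.79 × ln(611/450) − 8.314 × ln(1040/747)] = 2.77 J/K.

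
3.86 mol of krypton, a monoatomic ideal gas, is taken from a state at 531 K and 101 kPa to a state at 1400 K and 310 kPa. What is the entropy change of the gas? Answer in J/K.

ΔS = 41.8 J/K

ΔS = nC_p ln(T₂/T₁) − nR ln(P₂/P₁), with C_p = 5R/2 = 20.79 J mol⁻¹ K⁻¹ for a monoatomic ideal gas.
ΔS = 3.86 × [20.79 × ln(1400/531) − 8.314 × ln(310/101)] = 41.8 J/K.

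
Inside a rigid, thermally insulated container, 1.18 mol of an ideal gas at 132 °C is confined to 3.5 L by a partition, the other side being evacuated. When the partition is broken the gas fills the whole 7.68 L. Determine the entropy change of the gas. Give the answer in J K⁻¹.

For an ideal gas in free expansion Q = 0 and W = 0, so T is unchanged.
Entropy is a state function; using a reversible isothermal path, ΔS_gas = nR ln(V₂/V₁) = 1.18 × 8.314 × ln(7.68/3.5) = 7.71 J/K.

ΔS_gas = 7.71 J/K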